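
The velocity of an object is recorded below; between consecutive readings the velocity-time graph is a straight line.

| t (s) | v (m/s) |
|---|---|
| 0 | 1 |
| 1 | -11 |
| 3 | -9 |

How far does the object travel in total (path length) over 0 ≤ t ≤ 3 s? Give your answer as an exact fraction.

Total distance travelled is ∫|v| dt — sum the magnitudes of each area piece.
0–1 s: v = 0 at t = 1/12 s; triangle areas 1/24 + 121/24 = 61/12 m
1–3 s: |½(-11 + -9)(2)| = 20 m
Total distance = 301/12 m

301/12 m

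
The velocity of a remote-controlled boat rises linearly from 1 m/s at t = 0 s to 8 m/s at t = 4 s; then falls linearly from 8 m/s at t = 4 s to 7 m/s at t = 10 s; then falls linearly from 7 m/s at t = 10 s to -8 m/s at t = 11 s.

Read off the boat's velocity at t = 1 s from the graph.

On 0–4 s the graph is linear from 1 to 8 m/s: v(1) = 1 + (8 − 1)·(1 − 0)/(4 − 0) = 2.75 m/s.

2.75 m/s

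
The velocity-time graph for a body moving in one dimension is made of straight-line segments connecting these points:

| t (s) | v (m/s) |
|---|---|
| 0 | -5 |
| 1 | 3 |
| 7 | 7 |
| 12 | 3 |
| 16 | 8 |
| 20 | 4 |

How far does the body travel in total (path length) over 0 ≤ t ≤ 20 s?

103.125 m

Distance (not displacement) is the total path length: add the absolute areas under v-t.
0–1 s: v = 0 at t = 0.625 s; triangle areas 1.5625 + 0.5625 = 2.125 m
1–7 s: |½(3 + 7)(6)| = 30 m
7–12 s: |½(7 + 3)(5)| = 25 m
12–16 s: |½(3 + 8)(4)| = 22 m
16–20 s: |½(8 + 4)(4)| = 24 m
Total distance = 103.125 m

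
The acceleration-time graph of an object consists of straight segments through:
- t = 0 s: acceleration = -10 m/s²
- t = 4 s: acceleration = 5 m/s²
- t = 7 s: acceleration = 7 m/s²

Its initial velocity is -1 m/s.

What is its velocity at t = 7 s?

Δv equals the area under the a-t graph; then v = v₀ + Δv.
0–4 s: ½(-10 + 5)(4) = -10 m/s
4–7 s: ½(5 + 7)(3) = 18 m/s
Δv = 8 m/s, so v(7) = -1 + (8) = 7 m/s.

7 m/s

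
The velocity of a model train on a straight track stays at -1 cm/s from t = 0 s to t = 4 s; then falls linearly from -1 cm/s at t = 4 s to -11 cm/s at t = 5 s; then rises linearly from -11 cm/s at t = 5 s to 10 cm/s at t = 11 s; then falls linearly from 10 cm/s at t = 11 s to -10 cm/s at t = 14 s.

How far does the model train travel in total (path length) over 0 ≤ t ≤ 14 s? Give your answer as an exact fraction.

396/7 cm

Total distance travelled is ∫|v| dt — sum the magnitudes of each area piece.
0–4 s: |-1| × 4 = 4 cm
4–5 s: |½(-1 + -11)(1)| = 6 cm
5–11 s: v = 0 at t = 57/7 s; triangle areas 121/7 + 100/7 = 221/7 cm
11–14 s: v = 0 at t = 12.5 s; triangle areas 7.5 + 7.5 = 15 cm
Total distance = 396/7 cm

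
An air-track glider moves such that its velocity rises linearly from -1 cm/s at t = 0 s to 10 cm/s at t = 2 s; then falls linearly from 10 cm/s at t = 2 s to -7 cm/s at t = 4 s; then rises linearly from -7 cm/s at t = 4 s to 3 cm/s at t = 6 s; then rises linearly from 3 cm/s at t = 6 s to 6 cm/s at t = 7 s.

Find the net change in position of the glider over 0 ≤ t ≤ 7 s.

Net displacement equals the area under the velocity-time graph (areas below the axis count negative).
0–2 s: ½(-1 + 10)(2) = 9 cm
2–4 s: ½(10 + -7)(2) = 3 cm
4–6 s: ½(-7 + 3)(2) = -4 cm
6–7 s: ½(3 + 6)(1) = 4.5 cm
Net displacement = 12.5 cm

12.5 cm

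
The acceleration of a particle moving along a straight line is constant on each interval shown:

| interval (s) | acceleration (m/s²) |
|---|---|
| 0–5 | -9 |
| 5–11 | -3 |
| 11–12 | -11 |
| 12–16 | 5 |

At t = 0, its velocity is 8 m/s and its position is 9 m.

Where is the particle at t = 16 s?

On each constant-a segment, Δv = aΔt and Δx = v₀Δt + ½aΔt²; chain segment to segment.
0–5 s: v starts 8 m/s; Δx = 8·5 + ½·-9·5² = -72.5 m; v ends -37 m/s.
5–11 s: v starts -37 m/s; Δx = -37·6 + ½·-3·6² = -276 m; v ends -55 m/s.
11–12 s: v starts -55 m/s; Δx = -55·1 + ½·-11·1² = -60.5 m; v ends -66 m/s.
12–16 s: v starts -66 m/s; Δx = -66·4 + ½·5·4² = -224 m; v ends -46 m/s.
x(16) = 9 + Σ Δx = -624 m.

-624 m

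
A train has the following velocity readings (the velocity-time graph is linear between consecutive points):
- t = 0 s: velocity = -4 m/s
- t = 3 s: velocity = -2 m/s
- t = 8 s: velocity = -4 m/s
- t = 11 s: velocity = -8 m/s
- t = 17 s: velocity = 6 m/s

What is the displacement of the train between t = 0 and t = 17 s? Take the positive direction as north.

-48 m

Net displacement equals the area under the velocity-time graph (areas below the axis count negative).
0–3 s: ½(-4 + -2)(3) = -9 m
3–8 s: ½(-2 + -4)(5) = -15 m
8–11 s: ½(-4 + -8)(3) = -18 m
11–17 s: ½(-8 + 6)(6) = -6 m
Net displacement = -48 m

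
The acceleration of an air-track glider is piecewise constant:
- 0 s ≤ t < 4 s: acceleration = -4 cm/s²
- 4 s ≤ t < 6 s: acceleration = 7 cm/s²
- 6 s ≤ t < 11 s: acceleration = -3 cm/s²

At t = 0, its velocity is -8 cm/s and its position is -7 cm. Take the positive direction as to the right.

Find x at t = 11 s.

-192.5 cm

On each constant-a segment, Δv = aΔt and Δx = v₀Δt + ½aΔt²; chain segment to segment.
0–4 s: v starts -8 cm/s; Δx = -8·4 + ½·-4·4² = -64 cm; v ends -24 cm/s.
4–6 s: v starts -24 cm/s; Δx = -24·2 + ½·7·2² = -34 cm; v ends -10 cm/s.
6–11 s: v starts -10 cm/s; Δx = -10·5 + ½·-3·5² = -87.5 cm; v ends -25 cm/s.
x(11) = -7 + Σ Δx = -192.5 cm.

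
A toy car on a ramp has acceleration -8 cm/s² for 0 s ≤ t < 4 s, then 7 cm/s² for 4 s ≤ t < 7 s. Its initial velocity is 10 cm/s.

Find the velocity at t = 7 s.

-1 cm/s

Δv equals the area under the a-t graph; then v = v₀ + Δv.
0–4 s: -8 × 4 = -32 cm/s
4–7 s: 7 × 3 = 21 cm/s
Δv = -11 cm/s, so v(7) = 10 + (-11) = -1 cm/s.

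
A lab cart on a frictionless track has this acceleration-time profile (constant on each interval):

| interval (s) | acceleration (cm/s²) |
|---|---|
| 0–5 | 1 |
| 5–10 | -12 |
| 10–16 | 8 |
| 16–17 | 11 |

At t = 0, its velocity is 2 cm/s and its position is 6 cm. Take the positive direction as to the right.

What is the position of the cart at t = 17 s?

On each constant-a segment, Δv = aΔt and Δx = v₀Δt + ½aΔt²; chain segment to segment.
0–5 s: v starts 2 cm/s; Δx = 2·5 + ½·1·5² = 22.5 cm; v ends 7 cm/s.
5–10 s: v starts 7 cm/s; Δx = 7·5 + ½·-12·5² = -115 cm; v ends -53 cm/s.
10–16 s: v starts -53 cm/s; Δx = -53·6 + ½·8·6² = -174 cm; v ends -5 cm/s.
16–17 s: v starts -5 cm/s; Δx = -5·1 + ½·11·1² = 0.5 cm; v ends 6 cm/s.
x(17) = 6 + Σ Δx = -260 cm.

-260 cm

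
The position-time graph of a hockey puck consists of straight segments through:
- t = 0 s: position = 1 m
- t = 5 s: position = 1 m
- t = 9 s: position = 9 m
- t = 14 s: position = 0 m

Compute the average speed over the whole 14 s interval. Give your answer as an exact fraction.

17/14 m/s

Average speed = (total path length)/(elapsed time); on a piecewise-linear x-t graph the path length is Σ|Δx|.
0–5 s: |Δx| = |1 − 1| = 0 m
5–9 s: |Δx| = |9 − 1| = 8 m
9–14 s: |Δx| = |0 − 9| = 9 m
Total path = 17 m; average speed = 17/14 = 17/14 m/s.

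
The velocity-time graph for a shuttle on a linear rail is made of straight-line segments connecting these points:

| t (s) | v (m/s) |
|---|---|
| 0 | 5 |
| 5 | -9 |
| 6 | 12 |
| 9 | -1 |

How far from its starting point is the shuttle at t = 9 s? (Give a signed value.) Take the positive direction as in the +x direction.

Net displacement equals the area under the velocity-time graph (areas below the axis count negative).
0–5 s: ½(5 + -9)(5) = -10 m
5–6 s: ½(-9 + 12)(1) = 1.5 m
6–9 s: ½(12 + -1)(3) = 16.5 m
Net displacement = 8 m

8 m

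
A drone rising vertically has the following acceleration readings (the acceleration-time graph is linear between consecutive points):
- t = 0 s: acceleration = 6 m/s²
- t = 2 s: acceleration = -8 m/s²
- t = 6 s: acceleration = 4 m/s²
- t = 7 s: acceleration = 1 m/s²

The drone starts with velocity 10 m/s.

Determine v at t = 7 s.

2.5 m/s

Δv equals the area under the a-t graph; then v = v₀ + Δv.
0–2 s: ½(6 + -8)(2) = -2 m/s
2–6 s: ½(-8 + 4)(4) = -8 m/s
6–7 s: ½(4 + 1)(1) = 2.5 m/s
Δv = -7.5 m/s, so v(7) = 10 + (-7.5) = 2.5 m/s.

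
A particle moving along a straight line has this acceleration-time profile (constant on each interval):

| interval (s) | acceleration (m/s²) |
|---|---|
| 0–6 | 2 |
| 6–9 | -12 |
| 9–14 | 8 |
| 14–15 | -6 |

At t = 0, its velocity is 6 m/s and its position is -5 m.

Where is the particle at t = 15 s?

On each constant-a segment, Δv = aΔt and Δx = v₀Δt + ½aΔt²; chain segment to segment.
0–6 s: v starts 6 m/s; Δx = 6·6 + ½·2·6² = 72 m; v ends 18 m/s.
6–9 s: v starts 18 m/s; Δx = 18·3 + ½·-12·3² = 0 m; v ends -18 m/s.
9–14 s: v starts -18 m/s; Δx = -18·5 + ½·8·5² = 10 m; v ends 22 m/s.
14–15 s: v starts 22 m/s; Δx = 22·1 + ½·-6·1² = 19 m; v ends 16 m/s.
x(15) = -5 + Σ Δx = 96 m.

96 m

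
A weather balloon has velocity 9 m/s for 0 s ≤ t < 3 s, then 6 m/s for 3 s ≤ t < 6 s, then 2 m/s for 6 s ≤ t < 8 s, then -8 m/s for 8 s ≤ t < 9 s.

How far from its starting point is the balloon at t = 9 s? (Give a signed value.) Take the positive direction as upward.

41 m

Displacement is the signed area under the v-t curve.
0–3 s: 9 × 3 = 27 m
3–6 s: 6 × 3 = 18 m
6–8 s: 2 × 2 = 4 m
8–9 s: -8 × 1 = -8 m
Net displacement = 41 m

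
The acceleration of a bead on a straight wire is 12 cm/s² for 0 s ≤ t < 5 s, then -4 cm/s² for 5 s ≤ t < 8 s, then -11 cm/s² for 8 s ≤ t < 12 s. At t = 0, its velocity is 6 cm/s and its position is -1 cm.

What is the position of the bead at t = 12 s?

487 cm

On each constant-a segment, Δv = aΔt and Δx = v₀Δt + ½aΔt²; chain segment to segment.
0–5 s: v starts 6 cm/s; Δx = 6·5 + ½·12·5² = 180 cm; v ends 66 cm/s.
5–8 s: v starts 66 cm/s; Δx = 66·3 + ½·-4·3² = 180 cm; v ends 54 cm/s.
8–12 s: v starts 54 cm/s; Δx = 54·4 + ½·-11·4² = 128 cm; v ends 10 cm/s.
x(12) = -1 + Σ Δx = 487 cm.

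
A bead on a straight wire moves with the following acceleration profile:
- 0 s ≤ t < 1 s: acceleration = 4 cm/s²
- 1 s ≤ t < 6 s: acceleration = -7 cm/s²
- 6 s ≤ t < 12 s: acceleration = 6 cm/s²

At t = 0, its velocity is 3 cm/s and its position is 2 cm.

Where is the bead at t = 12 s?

-105.5 cm

On each constant-a segment, Δv = aΔt and Δx = v₀Δt + ½aΔt²; chain segment to segment.
0–1 s: v starts 3 cm/s; Δx = 3·1 + ½·4·1² = 5 cm; v ends 7 cm/s.
1–6 s: v starts 7 cm/s; Δx = 7·5 + ½·-7·5² = -52.5 cm; v ends -28 cm/s.
6–12 s: v starts -28 cm/s; Δx = -28·6 + ½·6·6² = -60 cm; v ends 8 cm/s.
x(12) = 2 + Σ Δx = -105.5 cm.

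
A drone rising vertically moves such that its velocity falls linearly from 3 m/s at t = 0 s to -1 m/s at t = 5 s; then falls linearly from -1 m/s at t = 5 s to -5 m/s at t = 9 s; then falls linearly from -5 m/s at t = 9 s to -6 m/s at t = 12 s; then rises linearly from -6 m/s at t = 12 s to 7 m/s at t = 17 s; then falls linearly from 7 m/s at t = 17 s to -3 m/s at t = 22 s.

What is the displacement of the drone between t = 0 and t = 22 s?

-11 m

Net displacement equals the area under the velocity-time graph (areas below the axis count negative).
0–5 s: ½(3 + -1)(5) = 5 m
5–9 s: ½(-1 + -5)(4) = -12 m
9–12 s: ½(-5 + -6)(3) = -16.5 m
12–17 s: ½(-6 + 7)(5) = 2.5 m
17–22 s: ½(7 + -3)(5) = 10 m
Net displacement = -11 m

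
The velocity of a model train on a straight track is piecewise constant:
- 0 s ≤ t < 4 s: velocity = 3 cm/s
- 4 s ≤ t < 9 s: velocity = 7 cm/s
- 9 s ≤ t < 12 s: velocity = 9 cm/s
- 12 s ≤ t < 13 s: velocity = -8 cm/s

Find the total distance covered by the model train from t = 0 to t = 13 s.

Total distance travelled is ∫|v| dt — sum the magnitudes of each area piece.
0–4 s: |3| × 4 = 12 cm
4–9 s: |7| × 5 = 35 cm
9–12 s: |9| × 3 = 27 cm
12–13 s: |-8| × 1 = 8 cm
Total distance = 82 cm

82 cm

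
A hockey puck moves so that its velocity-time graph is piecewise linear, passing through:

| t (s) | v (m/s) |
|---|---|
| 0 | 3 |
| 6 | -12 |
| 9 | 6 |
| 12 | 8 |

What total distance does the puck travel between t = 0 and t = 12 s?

Distance (not displacement) is the total path length: add the absolute areas under v-t.
0–6 s: v = 0 at t = 1.2 s; triangle areas 1.8 + 28.8 = 30.6 m
6–9 s: v = 0 at t = 8 s; triangle areas 12 + 3 = 15 m
9–12 s: |½(6 + 8)(3)| = 21 m
Total distance = 66.6 m

66.6 m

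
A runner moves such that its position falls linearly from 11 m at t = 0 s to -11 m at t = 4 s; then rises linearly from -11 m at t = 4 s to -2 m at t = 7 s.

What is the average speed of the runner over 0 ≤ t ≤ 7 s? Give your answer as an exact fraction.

Average speed = (total path length)/(elapsed time); on a piecewise-linear x-t graph the path length is Σ|Δx|.
0–4 s: |Δx| = |-11 − 11| = 22 m
4–7 s: |Δx| = |-2 − -11| = 9 m
Total path = 31 m; average speed = 31/7 = 31/7 m/s.

31/7 m/s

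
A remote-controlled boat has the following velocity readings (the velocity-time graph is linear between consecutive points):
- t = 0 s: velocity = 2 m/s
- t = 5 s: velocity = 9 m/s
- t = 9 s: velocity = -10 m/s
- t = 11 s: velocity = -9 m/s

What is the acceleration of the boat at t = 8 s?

Acceleration is the slope of the v-t graph on 5–9 s: (-10 − 9)/(9 − 5) = -4.75 m/s².

-4.75 m/s²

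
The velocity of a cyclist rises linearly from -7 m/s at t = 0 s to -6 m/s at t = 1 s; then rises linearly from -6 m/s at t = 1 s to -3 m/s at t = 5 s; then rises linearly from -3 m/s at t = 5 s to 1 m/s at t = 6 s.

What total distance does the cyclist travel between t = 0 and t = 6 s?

25.75 m

Total distance travelled is ∫|v| dt — sum the magnitudes of each area piece.
0–1 s: |½(-7 + -6)(1)| = 6.5 m
1–5 s: |½(-6 + -3)(4)| = 18 m
5–6 s: v = 0 at t = 5.75 s; triangle areas 1.125 + 0.125 = 1.25 m
Total distance = 25.75 m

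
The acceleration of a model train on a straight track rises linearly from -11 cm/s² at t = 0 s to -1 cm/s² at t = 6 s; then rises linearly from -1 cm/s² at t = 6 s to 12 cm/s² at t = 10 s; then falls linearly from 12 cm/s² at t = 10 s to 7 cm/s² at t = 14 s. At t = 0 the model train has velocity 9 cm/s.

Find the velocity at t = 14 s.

33 cm/s

Δv equals the area under the a-t graph; then v = v₀ + Δv.
0–6 s: ½(-11 + -1)(6) = -36 cm/s
6–10 s: ½(-1 + 12)(4) = 22 cm/s
10–14 s: ½(12 + 7)(4) = 38 cm/s
Δv = 24 cm/s, so v(14) = 9 + (24) = 33 cm/s.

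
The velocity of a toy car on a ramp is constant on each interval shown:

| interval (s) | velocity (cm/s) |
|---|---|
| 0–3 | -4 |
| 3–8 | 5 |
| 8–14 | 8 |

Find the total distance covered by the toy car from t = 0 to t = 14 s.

85 cm

Distance (not displacement) is the total path length: add the absolute areas under v-t.
0–3 s: |-4| × 3 = 12 cm
3–8 s: |5| × 5 = 25 cm
8–14 s: |8| × 6 = 48 cm
Total distance = 85 cm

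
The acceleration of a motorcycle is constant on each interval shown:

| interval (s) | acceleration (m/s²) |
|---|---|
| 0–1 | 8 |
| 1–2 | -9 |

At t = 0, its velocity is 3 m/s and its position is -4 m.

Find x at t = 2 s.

9.5 m

On each constant-a segment, Δv = aΔt and Δx = v₀Δt + ½aΔt²; chain segment to segment.
0–1 s: v starts 3 m/s; Δx = 3·1 + ½·8·1² = 7 m; v ends 11 m/s.
1–2 s: v starts 11 m/s; Δx = 11·1 + ½·-9·1² = 6.5 m; v ends 2 m/s.
x(2) = -4 + Σ Δx = 9.5 m.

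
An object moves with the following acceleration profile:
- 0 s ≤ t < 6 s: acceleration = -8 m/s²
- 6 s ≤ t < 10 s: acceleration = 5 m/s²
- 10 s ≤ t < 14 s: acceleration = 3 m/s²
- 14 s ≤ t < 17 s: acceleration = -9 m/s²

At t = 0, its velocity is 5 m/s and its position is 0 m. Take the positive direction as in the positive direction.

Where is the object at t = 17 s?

On each constant-a segment, Δv = aΔt and Δx = v₀Δt + ½aΔt²; chain segment to segment.
0–6 s: v starts 5 m/s; Δx = 5·6 + ½·-8·6² = -114 m; v ends -43 m/s.
6–10 s: v starts -43 m/s; Δx = -43·4 + ½·5·4² = -132 m; v ends -23 m/s.
10–14 s: v starts -23 m/s; Δx = -23·4 + ½·3·4² = -68 m; v ends -11 m/s.
14–17 s: v starts -11 m/s; Δx = -11·3 + ½·-9·3² = -73.5 m; v ends -38 m/s.
x(17) = 0 + Σ Δx = -387.5 m.

-387.5 m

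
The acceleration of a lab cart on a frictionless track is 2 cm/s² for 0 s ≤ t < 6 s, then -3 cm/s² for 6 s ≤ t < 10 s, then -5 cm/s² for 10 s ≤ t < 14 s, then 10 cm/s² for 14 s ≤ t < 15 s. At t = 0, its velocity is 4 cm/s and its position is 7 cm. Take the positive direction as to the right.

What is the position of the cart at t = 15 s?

72 cm

On each constant-a segment, Δv = aΔt and Δx = v₀Δt + ½aΔt²; chain segment to segment.
0–6 s: v starts 4 cm/s; Δx = 4·6 + ½·2·6² = 60 cm; v ends 16 cm/s.
6–10 s: v starts 16 cm/s; Δx = 16·4 + ½·-3·4² = 40 cm; v ends 4 cm/s.
10–14 s: v starts 4 cm/s; Δx = 4·4 + ½·-5·4² = -24 cm; v ends -16 cm/s.
14–15 s: v starts -16 cm/s; Δx = -16·1 + ½·10·1² = -11 cm; v ends -6 cm/s.
x(15) = 7 + Σ Δx = 72 cm.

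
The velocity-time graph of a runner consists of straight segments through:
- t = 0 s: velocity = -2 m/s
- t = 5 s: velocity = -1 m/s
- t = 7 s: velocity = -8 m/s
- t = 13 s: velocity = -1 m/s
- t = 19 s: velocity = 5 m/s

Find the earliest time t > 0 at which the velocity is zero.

v changes sign on 13–19 s (from -1 to 5); the graph is linear there, so v = 0 at t = 13 + (1)·(19 − 13)/(5 − -1) = 14 s.

t = 14 s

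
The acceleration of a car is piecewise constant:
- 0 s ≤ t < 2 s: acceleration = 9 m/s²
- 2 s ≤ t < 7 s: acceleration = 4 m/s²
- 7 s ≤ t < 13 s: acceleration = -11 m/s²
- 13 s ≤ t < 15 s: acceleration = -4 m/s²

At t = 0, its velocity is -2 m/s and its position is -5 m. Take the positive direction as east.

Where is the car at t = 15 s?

89 m

On each constant-a segment, Δv = aΔt and Δx = v₀Δt + ½aΔt²; chain segment to segment.
0–2 s: v starts -2 m/s; Δx = -2·2 + ½·9·2² = 14 m; v ends 16 m/s.
2–7 s: v starts 16 m/s; Δx = 16·5 + ½·4·5² = 130 m; v ends 36 m/s.
7–13 s: v starts 36 m/s; Δx = 36·6 + ½·-11·6² = 18 m; v ends -30 m/s.
13–15 s: v starts -30 m/s; Δx = -30·2 + ½·-4·2² = -68 m; v ends -38 m/s.
x(15) = -5 + Σ Δx = 89 m.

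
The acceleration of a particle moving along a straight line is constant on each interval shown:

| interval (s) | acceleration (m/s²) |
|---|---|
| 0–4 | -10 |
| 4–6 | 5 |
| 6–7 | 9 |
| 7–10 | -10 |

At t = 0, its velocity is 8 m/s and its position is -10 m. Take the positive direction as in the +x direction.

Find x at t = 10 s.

-213.5 m

On each constant-a segment, Δv = aΔt and Δx = v₀Δt + ½aΔt²; chain segment to segment.
0–4 s: v starts 8 m/s; Δx = 8·4 + ½·-10·4² = -48 m; v ends -32 m/s.
4–6 s: v starts -32 m/s; Δx = -32·2 + ½·5·2² = -54 m; v ends -22 m/s.
6–7 s: v starts -22 m/s; Δx = -22·1 + ½·9·1² = -17.5 m; v ends -13 m/s.
7–10 s: v starts -13 m/s; Δx = -13·3 + ½·-10·3² = -84 m; v ends -43 m/s.
x(10) = -10 + Σ Δx = -213.5 m.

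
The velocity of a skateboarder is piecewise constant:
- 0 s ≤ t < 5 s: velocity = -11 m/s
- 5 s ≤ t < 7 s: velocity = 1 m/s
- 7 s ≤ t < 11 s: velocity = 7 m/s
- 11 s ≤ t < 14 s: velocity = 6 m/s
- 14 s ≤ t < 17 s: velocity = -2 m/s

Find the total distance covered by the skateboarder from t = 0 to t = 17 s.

Distance (not displacement) is the total path length: add the absolute areas under v-t.
0–5 s: |-11| × 5 = 55 m
5–7 s: |1| × 2 = 2 m
7–11 s: |7| × 4 = 28 m
11–14 s: |6| × 3 = 18 m
14–17 s: |-2| × 3 = 6 m
Total distance = 109 m

109 m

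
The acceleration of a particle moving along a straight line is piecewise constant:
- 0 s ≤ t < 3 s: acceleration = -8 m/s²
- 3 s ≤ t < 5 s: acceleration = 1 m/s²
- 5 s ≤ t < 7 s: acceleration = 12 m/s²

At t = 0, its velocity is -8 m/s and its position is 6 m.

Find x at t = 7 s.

On each constant-a segment, Δv = aΔt and Δx = v₀Δt + ½aΔt²; chain segment to segment.
0–3 s: v starts -8 m/s; Δx = -8·3 + ½·-8·3² = -60 m; v ends -32 m/s.
3–5 s: v starts -32 m/s; Δx = -32·2 + ½·1·2² = -62 m; v ends -30 m/s.
5–7 s: v starts -30 m/s; Δx = -30·2 + ½·12·2² = -36 m; v ends -6 m/s.
x(7) = 6 + Σ Δx = -152 m.

-152 m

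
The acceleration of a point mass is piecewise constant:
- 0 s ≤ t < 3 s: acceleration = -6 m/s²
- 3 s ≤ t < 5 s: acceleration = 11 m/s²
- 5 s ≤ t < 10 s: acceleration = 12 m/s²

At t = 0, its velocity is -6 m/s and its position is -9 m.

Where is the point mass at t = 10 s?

On each constant-a segment, Δv = aΔt and Δx = v₀Δt + ½aΔt²; chain segment to segment.
0–3 s: v starts -6 m/s; Δx = -6·3 + ½·-6·3² = -45 m; v ends -24 m/s.
3–5 s: v starts -24 m/s; Δx = -24·2 + ½·11·2² = -26 m; v ends -2 m/s.
5–10 s: v starts -2 m/s; Δx = -2·5 + ½·12·5² = 140 m; v ends 58 m/s.
x(10) = -9 + Σ Δx = 60 m.

60 m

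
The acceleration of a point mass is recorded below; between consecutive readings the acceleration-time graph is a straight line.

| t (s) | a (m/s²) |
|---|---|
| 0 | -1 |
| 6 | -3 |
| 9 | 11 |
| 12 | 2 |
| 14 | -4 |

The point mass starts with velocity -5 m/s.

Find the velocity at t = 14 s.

Δv equals the area under the a-t graph; then v = v₀ + Δv.
0–6 s: ½(-1 + -3)(6) = -12 m/s
6–9 s: ½(-3 + 11)(3) = 12 m/s
9–12 s: ½(11 + 2)(3) = 19.5 m/s
12–14 s: ½(2 + -4)(2) = -2 m/s
Δv = 17.5 m/s, so v(14) = -5 + (17.5) = 12.5 m/s.

12.5 m/s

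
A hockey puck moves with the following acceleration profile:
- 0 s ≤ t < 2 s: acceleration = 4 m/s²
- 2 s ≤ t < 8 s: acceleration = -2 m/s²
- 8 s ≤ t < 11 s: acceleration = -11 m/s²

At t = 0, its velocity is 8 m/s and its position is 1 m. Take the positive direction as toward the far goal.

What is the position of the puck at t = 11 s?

On each constant-a segment, Δv = aΔt and Δx = v₀Δt + ½aΔt²; chain segment to segment.
0–2 s: v starts 8 m/s; Δx = 8·2 + ½·4·2² = 24 m; v ends 16 m/s.
2–8 s: v starts 16 m/s; Δx = 16·6 + ½·-2·6² = 60 m; v ends 4 m/s.
8–11 s: v starts 4 m/s; Δx = 4·3 + ½·-11·3² = -37.5 m; v ends -29 m/s.
x(11) = 1 + Σ Δx = 47.5 m.

47.5 m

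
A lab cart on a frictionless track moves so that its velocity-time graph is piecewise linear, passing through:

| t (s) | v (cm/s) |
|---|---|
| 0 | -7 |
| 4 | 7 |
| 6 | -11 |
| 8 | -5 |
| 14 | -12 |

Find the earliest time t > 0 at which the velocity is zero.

t = 2 s

v changes sign on 0–4 s (from -7 to 7); the graph is linear there, so v = 0 at t = 0 + (7)·(4 − 0)/(7 − -7) = 2 s.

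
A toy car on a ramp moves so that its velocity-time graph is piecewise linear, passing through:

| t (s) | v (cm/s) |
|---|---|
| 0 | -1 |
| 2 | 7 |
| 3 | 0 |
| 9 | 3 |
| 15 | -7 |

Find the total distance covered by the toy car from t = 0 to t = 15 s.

36.15 cm

Total distance travelled is ∫|v| dt — sum the magnitudes of each area piece.
0–2 s: v = 0 at t = 0.25 s; triangle areas 0.125 + 6.125 = 6.25 cm
2–3 s: |½(7 + 0)(1)| = 3.5 cm
3–9 s: |½(0 + 3)(6)| = 9 cm
9–15 s: v = 0 at t = 10.8 s; triangle areas 2.7 + 14.7 = 17.4 cm
Total distance = 36.15 cm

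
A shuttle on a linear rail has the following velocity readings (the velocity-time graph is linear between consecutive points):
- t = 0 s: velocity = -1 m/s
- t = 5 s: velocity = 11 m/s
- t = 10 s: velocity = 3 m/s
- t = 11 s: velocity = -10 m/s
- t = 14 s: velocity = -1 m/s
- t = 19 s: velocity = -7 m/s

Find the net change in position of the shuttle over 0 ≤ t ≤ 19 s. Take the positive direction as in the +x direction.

Displacement is the signed area under the v-t curve.
0–5 s: ½(-1 + 11)(5) = 25 m
5–10 s: ½(11 + 3)(5) = 35 m
10–11 s: ½(3 + -10)(1) = -3.5 m
11–14 s: ½(-10 + -1)(3) = -16.5 m
14–19 s: ½(-1 + -7)(5) = -20 m
Net displacement = 20 m

20 m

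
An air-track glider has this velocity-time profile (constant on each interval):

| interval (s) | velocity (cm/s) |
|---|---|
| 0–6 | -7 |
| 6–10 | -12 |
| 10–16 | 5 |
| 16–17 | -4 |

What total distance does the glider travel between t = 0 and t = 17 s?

Distance (not displacement) is the total path length: add the absolute areas under v-t.
0–6 s: |-7| × 6 = 42 cm
6–10 s: |-12| × 4 = 48 cm
10–16 s: |5| × 6 = 30 cm
16–17 s: |-4| × 1 = 4 cm
Total distance = 124 cm

124 cm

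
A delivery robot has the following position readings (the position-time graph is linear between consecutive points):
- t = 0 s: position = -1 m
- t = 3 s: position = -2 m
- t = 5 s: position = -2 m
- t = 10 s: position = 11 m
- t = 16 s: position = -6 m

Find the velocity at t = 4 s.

Velocity is the slope of the x-t graph on 3–5 s: (-2 − -2)/(5 − 3) = 0 m/s.

0 m/s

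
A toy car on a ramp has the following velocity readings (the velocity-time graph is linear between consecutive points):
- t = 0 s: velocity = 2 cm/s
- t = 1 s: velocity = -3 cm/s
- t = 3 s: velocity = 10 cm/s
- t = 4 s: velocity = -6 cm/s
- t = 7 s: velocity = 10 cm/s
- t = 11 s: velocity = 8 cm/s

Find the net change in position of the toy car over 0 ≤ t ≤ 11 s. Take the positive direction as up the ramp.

50.5 cm

Displacement is the signed area under the v-t curve.
0–1 s: ½(2 + -3)(1) = -0.5 cm
1–3 s: ½(-3 + 10)(2) = 7 cm
3–4 s: ½(10 + -6)(1) = 2 cm
4–7 s: ½(-6 + 10)(3) = 6 cm
7–11 s: ½(10 + 8)(4) = 36 cm
Net displacement = 50.5 cm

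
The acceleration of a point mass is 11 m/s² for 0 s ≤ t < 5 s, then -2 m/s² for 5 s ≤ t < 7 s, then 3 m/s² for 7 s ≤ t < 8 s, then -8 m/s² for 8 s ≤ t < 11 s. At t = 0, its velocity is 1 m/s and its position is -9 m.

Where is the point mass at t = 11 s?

On each constant-a segment, Δv = aΔt and Δx = v₀Δt + ½aΔt²; chain segment to segment.
0–5 s: v starts 1 m/s; Δx = 1·5 + ½·11·5² = 142.5 m; v ends 56 m/s.
5–7 s: v starts 56 m/s; Δx = 56·2 + ½·-2·2² = 108 m; v ends 52 m/s.
7–8 s: v starts 52 m/s; Δx = 52·1 + ½·3·1² = 53.5 m; v ends 55 m/s.
8–11 s: v starts 55 m/s; Δx = 55·3 + ½·-8·3² = 129 m; v ends 31 m/s.
x(11) = -9 + Σ Δx = 424 m.

424 m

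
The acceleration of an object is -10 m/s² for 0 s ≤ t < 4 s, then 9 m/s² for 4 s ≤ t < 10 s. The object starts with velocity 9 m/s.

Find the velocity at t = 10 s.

Δv equals the area under the a-t graph; then v = v₀ + Δv.
0–4 s: -10 × 4 = -40 m/s
4–10 s: 9 × 6 = 54 m/s
Δv = 14 m/s, so v(10) = 9 + (14) = 23 m/s.

23 m/s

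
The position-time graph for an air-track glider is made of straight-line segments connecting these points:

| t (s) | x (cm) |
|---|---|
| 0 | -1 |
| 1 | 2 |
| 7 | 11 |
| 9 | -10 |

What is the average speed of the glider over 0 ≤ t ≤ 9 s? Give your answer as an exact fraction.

11/3 cm/s

Average speed = (total path length)/(elapsed time); on a piecewise-linear x-t graph the path length is Σ|Δx|.
0–1 s: |Δx| = |2 − -1| = 3 cm
1–7 s: |Δx| = |11 − 2| = 9 cm
7–9 s: |Δx| = |-10 − 11| = 21 cm
Total path = 33 cm; average speed = 33/9 = 11/3 cm/s.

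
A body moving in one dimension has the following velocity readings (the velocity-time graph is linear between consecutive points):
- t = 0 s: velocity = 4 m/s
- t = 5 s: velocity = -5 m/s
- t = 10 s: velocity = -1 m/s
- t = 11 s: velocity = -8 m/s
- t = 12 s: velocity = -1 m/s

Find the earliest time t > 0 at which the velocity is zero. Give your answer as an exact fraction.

t = 20/9 s

v changes sign on 0–5 s (from 4 to -5); the graph is linear there, so v = 0 at t = 0 + (-4)·(5 − 0)/(-5 − 4) = 20/9 s.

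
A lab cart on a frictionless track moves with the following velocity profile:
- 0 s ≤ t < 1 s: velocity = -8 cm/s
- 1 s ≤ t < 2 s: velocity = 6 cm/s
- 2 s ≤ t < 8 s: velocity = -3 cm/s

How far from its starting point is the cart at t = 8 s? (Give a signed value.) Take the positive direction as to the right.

-20 cm

Net displacement equals the area under the velocity-time graph (areas below the axis count negative).
0–1 s: -8 × 1 = -8 cm
1–2 s: 6 × 1 = 6 cm
2–8 s: -3 × 6 = -18 cm
Net displacement = -20 cm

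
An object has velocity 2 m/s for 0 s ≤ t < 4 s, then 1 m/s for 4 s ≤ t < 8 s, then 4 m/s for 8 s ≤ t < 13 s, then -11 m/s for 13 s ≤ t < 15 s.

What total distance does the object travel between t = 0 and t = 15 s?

Total distance travelled is ∫|v| dt — sum the magnitudes of each area piece.
0–4 s: |2| × 4 = 8 m
4–8 s: |1| × 4 = 4 m
8–13 s: |4| × 5 = 20 m
13–15 s: |-11| × 2 = 22 m
Total distance = 54 m

54 m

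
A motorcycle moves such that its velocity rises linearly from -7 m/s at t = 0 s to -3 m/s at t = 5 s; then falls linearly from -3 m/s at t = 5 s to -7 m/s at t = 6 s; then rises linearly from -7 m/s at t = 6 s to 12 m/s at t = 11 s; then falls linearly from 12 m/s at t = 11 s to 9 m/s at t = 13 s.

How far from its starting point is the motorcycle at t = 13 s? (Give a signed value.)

3.5 m

Net displacement equals the area under the velocity-time graph (areas below the axis count negative).
0–5 s: ½(-7 + -3)(5) = -25 m
5–6 s: ½(-3 + -7)(1) = -5 m
6–11 s: ½(-7 + 12)(5) = 12.5 m
11–13 s: ½(12 + 9)(2) = 21 m
Net displacement = 3.5 m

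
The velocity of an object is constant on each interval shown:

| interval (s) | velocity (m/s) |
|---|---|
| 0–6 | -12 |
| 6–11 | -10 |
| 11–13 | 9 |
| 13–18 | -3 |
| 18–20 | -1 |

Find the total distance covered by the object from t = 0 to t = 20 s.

Distance (not displacement) is the total path length: add the absolute areas under v-t.
0–6 s: |-12| × 6 = 72 m
6–11 s: |-10| × 5 = 50 m
11–13 s: |9| × 2 = 18 m
13–18 s: |-3| × 5 = 15 m
18–20 s: |-1| × 2 = 2 m
Total distance = 157 m

157 m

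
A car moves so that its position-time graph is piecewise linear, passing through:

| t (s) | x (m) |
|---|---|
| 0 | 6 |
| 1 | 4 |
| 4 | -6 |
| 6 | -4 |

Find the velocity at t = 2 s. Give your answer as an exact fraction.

Velocity is the slope of the x-t graph on 1–4 s: (-6 − 4)/(4 − 1) = -10/3 m/s.

-10/3 m/s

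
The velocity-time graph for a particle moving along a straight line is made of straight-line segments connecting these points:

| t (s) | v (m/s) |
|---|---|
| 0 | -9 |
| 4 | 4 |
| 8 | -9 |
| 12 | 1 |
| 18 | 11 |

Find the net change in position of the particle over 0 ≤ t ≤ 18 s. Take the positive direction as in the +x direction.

0 m

Net displacement equals the area under the velocity-time graph (areas below the axis count negative).
0–4 s: ½(-9 + 4)(4) = -10 m
4–8 s: ½(4 + -9)(4) = -10 m
8–12 s: ½(-9 + 1)(4) = -16 m
12–18 s: ½(1 + 11)(6) = 36 m
Net displacement = 0 m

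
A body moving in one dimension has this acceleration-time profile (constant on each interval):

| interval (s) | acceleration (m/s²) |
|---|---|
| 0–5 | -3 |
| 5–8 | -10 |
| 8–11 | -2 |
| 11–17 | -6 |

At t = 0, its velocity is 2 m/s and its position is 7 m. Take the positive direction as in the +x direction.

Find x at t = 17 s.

-644.5 m

On each constant-a segment, Δv = aΔt and Δx = v₀Δt + ½aΔt²; chain segment to segment.
0–5 s: v starts 2 m/s; Δx = 2·5 + ½·-3·5² = -27.5 m; v ends -13 m/s.
5–8 s: v starts -13 m/s; Δx = -13·3 + ½·-10·3² = -84 m; v ends -43 m/s.
8–11 s: v starts -43 m/s; Δx = -43·3 + ½·-2·3² = -138 m; v ends -49 m/s.
11–17 s: v starts -49 m/s; Δx = -49·6 + ½·-6·6² = -402 m; v ends -85 m/s.
x(17) = 7 + Σ Δx = -644.5 m.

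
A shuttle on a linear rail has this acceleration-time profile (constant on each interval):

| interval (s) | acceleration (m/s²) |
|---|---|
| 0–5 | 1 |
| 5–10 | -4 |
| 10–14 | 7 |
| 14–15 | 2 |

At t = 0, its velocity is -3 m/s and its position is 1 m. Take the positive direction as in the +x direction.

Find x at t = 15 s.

-46.5 m

On each constant-a segment, Δv = aΔt and Δx = v₀Δt + ½aΔt²; chain segment to segment.
0–5 s: v starts -3 m/s; Δx = -3·5 + ½·1·5² = -2.5 m; v ends 2 m/s.
5–10 s: v starts 2 m/s; Δx = 2·5 + ½·-4·5² = -40 m; v ends -18 m/s.
10–14 s: v starts -18 m/s; Δx = -18·4 + ½·7·4² = -16 m; v ends 10 m/s.
14–15 s: v starts 10 m/s; Δx = 10·1 + ½·2·1² = 11 m; v ends 12 m/s.
x(15) = 1 + Σ Δx = -46.5 m.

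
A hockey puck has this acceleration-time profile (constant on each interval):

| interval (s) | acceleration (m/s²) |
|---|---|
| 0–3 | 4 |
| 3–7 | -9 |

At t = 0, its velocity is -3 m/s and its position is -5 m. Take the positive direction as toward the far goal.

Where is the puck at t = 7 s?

On each constant-a segment, Δv = aΔt and Δx = v₀Δt + ½aΔt²; chain segment to segment.
0–3 s: v starts -3 m/s; Δx = -3·3 + ½·4·3² = 9 m; v ends 9 m/s.
3–7 s: v starts 9 m/s; Δx = 9·4 + ½·-9·4² = -36 m; v ends -27 m/s.
x(7) = -5 + Σ Δx = -32 m.

-32 m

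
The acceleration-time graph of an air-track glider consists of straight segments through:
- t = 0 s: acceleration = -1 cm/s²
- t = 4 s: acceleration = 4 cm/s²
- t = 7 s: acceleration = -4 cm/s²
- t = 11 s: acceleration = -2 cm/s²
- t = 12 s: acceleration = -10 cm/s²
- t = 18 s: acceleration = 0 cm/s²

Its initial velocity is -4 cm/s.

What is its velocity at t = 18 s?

Δv equals the area under the a-t graph; then v = v₀ + Δv.
0–4 s: ½(-1 + 4)(4) = 6 cm/s
4–7 s: ½(4 + -4)(3) = 0 cm/s
7–11 s: ½(-4 + -2)(4) = -12 cm/s
11–12 s: ½(-2 + -10)(1) = -6 cm/s
12–18 s: ½(-10 + 0)(6) = -30 cm/s
Δv = -42 cm/s, so v(18) = -4 + (-42) = -46 cm/s.

-46 cm/s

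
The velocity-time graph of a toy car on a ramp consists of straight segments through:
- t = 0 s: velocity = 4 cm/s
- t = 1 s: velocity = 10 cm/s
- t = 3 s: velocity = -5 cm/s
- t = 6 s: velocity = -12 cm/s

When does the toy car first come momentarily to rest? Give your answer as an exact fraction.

v changes sign on 1–3 s (from 10 to -5); the graph is linear there, so v = 0 at t = 1 + (-10)·(3 − 1)/(-5 − 10) = 7/3 s.

t = 7/3 s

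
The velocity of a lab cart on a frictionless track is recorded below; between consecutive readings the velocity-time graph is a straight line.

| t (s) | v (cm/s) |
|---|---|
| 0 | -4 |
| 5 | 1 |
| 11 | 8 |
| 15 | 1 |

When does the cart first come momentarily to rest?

t = 4 s

v changes sign on 0–5 s (from -4 to 1); the graph is linear there, so v = 0 at t = 0 + (4)·(5 − 0)/(1 − -4) = 4 s.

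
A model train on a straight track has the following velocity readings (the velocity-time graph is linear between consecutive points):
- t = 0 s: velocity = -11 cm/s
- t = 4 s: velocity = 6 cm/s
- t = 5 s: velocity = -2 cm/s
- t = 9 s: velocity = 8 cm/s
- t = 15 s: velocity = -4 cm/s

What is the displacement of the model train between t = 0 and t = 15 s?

Net displacement equals the area under the velocity-time graph (areas below the axis count negative).
0–4 s: ½(-11 + 6)(4) = -10 cm
4–5 s: ½(6 + -2)(1) = 2 cm
5–9 s: ½(-2 + 8)(4) = 12 cm
9–15 s: ½(8 + -4)(6) = 12 cm
Net displacement = 16 cm

16 cm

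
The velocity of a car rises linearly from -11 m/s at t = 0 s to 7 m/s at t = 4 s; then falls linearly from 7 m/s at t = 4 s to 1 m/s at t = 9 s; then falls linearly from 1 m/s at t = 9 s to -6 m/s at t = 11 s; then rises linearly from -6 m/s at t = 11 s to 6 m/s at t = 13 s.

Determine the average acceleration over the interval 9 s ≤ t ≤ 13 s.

Average acceleration = Δv/Δt = (6 − 1)/(13 − 9) = 1.25 m/s².

1.25 m/s²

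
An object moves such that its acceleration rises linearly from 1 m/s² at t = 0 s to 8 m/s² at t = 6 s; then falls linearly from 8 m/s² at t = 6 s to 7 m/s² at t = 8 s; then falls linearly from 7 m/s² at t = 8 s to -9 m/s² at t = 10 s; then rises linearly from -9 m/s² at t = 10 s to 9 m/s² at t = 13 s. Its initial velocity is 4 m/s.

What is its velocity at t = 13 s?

44 m/s

Δv equals the area under the a-t graph; then v = v₀ + Δv.
0–6 s: ½(1 + 8)(6) = 27 m/s
6–8 s: ½(8 + 7)(2) = 15 m/s
8–10 s: ½(7 + -9)(2) = -2 m/s
10–13 s: ½(-9 + 9)(3) = 0 m/s
Δv = 40 m/s, so v(13) = 4 + (40) = 44 m/s.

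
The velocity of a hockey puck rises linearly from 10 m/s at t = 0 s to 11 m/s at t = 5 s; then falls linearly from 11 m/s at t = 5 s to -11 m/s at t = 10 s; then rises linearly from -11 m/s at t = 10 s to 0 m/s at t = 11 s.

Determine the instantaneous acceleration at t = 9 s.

-4.4 m/s²

Acceleration is the slope of the v-t graph on 5–10 s: (-11 − 11)/(10 − 5) = -4.4 m/s².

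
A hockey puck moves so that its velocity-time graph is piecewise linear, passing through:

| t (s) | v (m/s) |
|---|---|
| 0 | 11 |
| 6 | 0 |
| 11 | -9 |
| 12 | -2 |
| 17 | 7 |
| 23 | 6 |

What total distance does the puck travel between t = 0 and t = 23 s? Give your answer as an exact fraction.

Distance (not displacement) is the total path length: add the absolute areas under v-t.
0–6 s: |½(11 + 0)(6)| = 33 m
6–11 s: |½(0 + -9)(5)| = 22.5 m
11–12 s: |½(-9 + -2)(1)| = 5.5 m
12–17 s: v = 0 at t = 118/9 s; triangle areas 10/9 + 245/18 = 265/18 m
17–23 s: |½(7 + 6)(6)| = 39 m
Total distance = 2065/18 m

2065/18 m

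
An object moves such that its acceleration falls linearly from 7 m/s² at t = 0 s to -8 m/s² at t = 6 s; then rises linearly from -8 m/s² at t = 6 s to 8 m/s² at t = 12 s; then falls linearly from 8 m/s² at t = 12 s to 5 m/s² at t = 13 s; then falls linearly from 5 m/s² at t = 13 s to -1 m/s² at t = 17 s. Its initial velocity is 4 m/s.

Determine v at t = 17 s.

Δv equals the area under the a-t graph; then v = v₀ + Δv.
0–6 s: ½(7 + -8)(6) = -3 m/s
6–12 s: ½(-8 + 8)(6) = 0 m/s
12–13 s: ½(8 + 5)(1) = 6.5 m/s
13–17 s: ½(5 + -1)(4) = 8 m/s
Δv = 11.5 m/s, so v(17) = 4 + (11.5) = 15.5 m/s.

15.5 m/s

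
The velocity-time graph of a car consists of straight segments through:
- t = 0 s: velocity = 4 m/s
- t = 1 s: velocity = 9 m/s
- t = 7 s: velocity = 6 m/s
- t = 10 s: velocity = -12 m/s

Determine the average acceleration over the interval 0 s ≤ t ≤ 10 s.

Average acceleration = Δv/Δt = (-12 − 4)/(10 − 0) = -1.6 m/s².

-1.6 m/s²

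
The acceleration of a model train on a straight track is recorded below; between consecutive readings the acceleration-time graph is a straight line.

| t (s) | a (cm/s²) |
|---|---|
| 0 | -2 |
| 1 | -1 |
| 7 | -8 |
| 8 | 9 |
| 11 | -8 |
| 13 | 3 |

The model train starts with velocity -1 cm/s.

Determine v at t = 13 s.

-32.5 cm/s

Δv equals the area under the a-t graph; then v = v₀ + Δv.
0–1 s: ½(-2 + -1)(1) = -1.5 cm/s
1–7 s: ½(-1 + -8)(6) = -27 cm/s
7–8 s: ½(-8 + 9)(1) = 0.5 cm/s
8–11 s: ½(9 + -8)(3) = 1.5 cm/s
11–13 s: ½(-8 + 3)(2) = -5 cm/s
Δv = -31.5 cm/s, so v(13) = -1 + (-31.5) = -32.5 cm/s.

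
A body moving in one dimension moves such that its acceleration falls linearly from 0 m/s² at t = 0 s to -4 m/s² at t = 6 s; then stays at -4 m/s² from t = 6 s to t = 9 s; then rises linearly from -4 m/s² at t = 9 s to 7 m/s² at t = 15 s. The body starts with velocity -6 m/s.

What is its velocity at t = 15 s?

Δv equals the area under the a-t graph; then v = v₀ + Δv.
0–6 s: ½(0 + -4)(6) = -12 m/s
6–9 s: -4 × 3 = -12 m/s
9–15 s: ½(-4 + 7)(6) = 9 m/s
Δv = -15 m/s, so v(15) = -6 + (-15) = -21 m/s.

-21 m/s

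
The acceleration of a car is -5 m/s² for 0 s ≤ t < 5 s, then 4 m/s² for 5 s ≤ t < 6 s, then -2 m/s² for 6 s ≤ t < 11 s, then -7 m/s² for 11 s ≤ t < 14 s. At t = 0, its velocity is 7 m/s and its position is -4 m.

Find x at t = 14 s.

On each constant-a segment, Δv = aΔt and Δx = v₀Δt + ½aΔt²; chain segment to segment.
0–5 s: v starts 7 m/s; Δx = 7·5 + ½·-5·5² = -27.5 m; v ends -18 m/s.
5–6 s: v starts -18 m/s; Δx = -18·1 + ½·4·1² = -16 m; v ends -14 m/s.
6–11 s: v starts -14 m/s; Δx = -14·5 + ½·-2·5² = -95 m; v ends -24 m/s.
11–14 s: v starts -24 m/s; Δx = -24·3 + ½·-7·3² = -103.5 m; v ends -45 m/s.
x(14) = -4 + Σ Δx = -246 m.

-246 m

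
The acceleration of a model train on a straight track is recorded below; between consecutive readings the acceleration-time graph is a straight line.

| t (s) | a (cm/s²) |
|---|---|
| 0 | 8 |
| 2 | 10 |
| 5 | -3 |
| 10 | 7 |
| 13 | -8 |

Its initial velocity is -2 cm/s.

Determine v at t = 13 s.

35 cm/s

Δv equals the area under the a-t graph; then v = v₀ + Δv.
0–2 s: ½(8 + 10)(2) = 18 cm/s
2–5 s: ½(10 + -3)(3) = 10.5 cm/s
5–10 s: ½(-3 + 7)(5) = 10 cm/s
10–13 s: ½(7 + -8)(3) = -1.5 cm/s
Δv = 37 cm/s, so v(13) = -2 + (37) = 35 cm/s.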